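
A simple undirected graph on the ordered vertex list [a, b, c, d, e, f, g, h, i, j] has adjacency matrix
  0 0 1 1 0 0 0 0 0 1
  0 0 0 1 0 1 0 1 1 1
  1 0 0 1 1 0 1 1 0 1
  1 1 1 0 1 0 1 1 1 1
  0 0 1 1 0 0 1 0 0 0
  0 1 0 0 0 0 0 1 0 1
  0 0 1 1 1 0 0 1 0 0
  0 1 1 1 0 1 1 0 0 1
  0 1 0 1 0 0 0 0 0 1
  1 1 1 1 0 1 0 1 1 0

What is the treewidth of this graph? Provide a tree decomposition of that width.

Treewidth 3.
One such decomposition:
Bags: B1 = {c, d, h, j}  B2 = {a, c, d, j}  B3 = {b, d, h, j}  B4 = {b, d, i, j}  B5 = {b, f, h, j}  B6 = {c, d, g, h}  B7 = {c, d, e, g}
Tree: B1–B2, B1–B3, B3–B4, B3–B5, B1–B6, B6–B7

Every bag has size at most 4, so the width is 4 − 1 = 3 and tw(G) ≤ 3. For the lower bound, the 4 vertices {c, d, e, g} are pairwise adjacent, and any tree decomposition puts a clique entirely inside one bag — forcing width ≥ 3. Combining the bounds, tw(G) = 3.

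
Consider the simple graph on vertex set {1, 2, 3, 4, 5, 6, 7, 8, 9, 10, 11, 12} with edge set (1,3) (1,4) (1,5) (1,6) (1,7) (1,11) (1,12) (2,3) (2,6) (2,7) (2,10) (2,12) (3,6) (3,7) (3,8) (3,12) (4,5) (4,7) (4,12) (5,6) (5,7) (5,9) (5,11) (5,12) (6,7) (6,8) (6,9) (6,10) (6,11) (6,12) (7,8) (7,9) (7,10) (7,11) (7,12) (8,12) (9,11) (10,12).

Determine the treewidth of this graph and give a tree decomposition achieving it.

The largest bag has 5 vertices, giving width 4; this decomposition certifies tw(G) ≤ 4. Conversely, {1, 4, 5, 7, 12} is a clique of size 5, and the vertices of any clique must share a bag in every tree decomposition; so some bag has ≥ 5 vertices and tw(G) ≥ 4. Therefore the treewidth is 4.

Treewidth 4.
One optimal decomposition is:
Bags: B1 = {1, 4, 5, 7, 12}  B2 = {1, 5, 6, 7, 12}  B3 = {1, 5, 6, 7, 11}  B4 = {1, 3, 6, 7, 12}  B5 = {5, 6, 7, 9, 11}  B6 = {2, 3, 6, 7, 12}  B7 = {2, 6, 7, 10, 12}  B8 = {3, 6, 7, 8, 12}
Tree: B1–B2, B2–B3, B2–B4, B3–B5, B4–B6, B6–B7, B4–B8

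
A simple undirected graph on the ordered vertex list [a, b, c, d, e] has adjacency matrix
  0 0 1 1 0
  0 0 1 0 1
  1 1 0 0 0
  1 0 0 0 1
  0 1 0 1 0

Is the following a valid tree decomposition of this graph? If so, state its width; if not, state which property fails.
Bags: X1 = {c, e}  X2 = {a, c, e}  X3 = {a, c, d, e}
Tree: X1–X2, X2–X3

A tree decomposition must satisfy three properties: every vertex lies in some bag; for every edge, both endpoints lie together in some bag; and for every vertex, the bags containing it form a connected subtree. Here vertex b appears in no bag, so the decomposition is invalid.

No — vertex b appears in no bag.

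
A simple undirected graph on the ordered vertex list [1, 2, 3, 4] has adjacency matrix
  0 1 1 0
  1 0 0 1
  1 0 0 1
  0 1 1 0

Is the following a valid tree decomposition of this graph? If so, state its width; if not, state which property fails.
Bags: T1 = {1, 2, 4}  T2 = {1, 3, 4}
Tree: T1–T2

Yes; width 2.

Vertex coverage: the bags together contain {1, 2, 3, 4}, the full vertex set. Edge coverage: each edge of G has both endpoints in at least one bag. Running intersection: for every vertex, the bags containing it form a connected subtree. All three properties hold, so this is a valid tree decomposition of width max|bag| − 1 = 2, and hence tw(G) ≤ 2.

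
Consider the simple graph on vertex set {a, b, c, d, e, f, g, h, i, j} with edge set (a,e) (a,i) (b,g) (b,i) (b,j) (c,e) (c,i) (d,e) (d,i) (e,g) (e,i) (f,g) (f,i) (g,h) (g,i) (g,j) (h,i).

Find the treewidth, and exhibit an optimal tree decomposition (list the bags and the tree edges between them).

Treewidth 2.
One such decomposition:
Bags: B1 = {c, e, i}  B2 = {e, g, i}  B3 = {b, g, i}  B4 = {g, h, i}  B5 = {b, g, j}  B6 = {a, e, i}  B7 = {f, g, i}  B8 = {d, e, i}
Tree: B1–B2, B2–B3, B3–B4, B3–B5, B2–B6, B4–B7, B6–B8

Each bag holds 3 vertices, so the decomposition has width 2, which upper-bounds the treewidth. Conversely, {b, g, j} is a clique of size 3, and the vertices of any clique must share a bag in every tree decomposition; so some bag has ≥ 3 vertices and tw(G) ≥ 2. The upper and lower bounds meet at 2, so that is the treewidth.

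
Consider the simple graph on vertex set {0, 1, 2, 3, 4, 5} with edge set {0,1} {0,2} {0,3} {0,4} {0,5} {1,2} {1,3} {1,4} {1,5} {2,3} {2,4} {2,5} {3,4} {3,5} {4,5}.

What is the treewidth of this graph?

5

A width-5 tree decomposition is:
Bags: B1 = {0, 1, 2, 3, 4, 5}
Tree: (single bag)
A single bag containing all 6 vertices is trivially a valid decomposition of width 5. Conversely, {0, 1, 2, 3, 4, 5} is a clique of size 6, and the vertices of any clique must share a bag in every tree decomposition; so some bag has ≥ 6 vertices and tw(G) ≥ 5. Therefore the treewidth is 5.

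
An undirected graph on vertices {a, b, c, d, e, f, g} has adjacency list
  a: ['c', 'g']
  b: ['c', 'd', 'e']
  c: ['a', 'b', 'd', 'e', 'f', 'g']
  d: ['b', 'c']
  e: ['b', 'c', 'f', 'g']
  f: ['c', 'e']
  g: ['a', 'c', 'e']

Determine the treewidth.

A width-2 tree decomposition is:
Bags: B1 = {c, e, g}  B2 = {c, e, f}  B3 = {a, c, g}  B4 = {b, c, e}  B5 = {b, c, d}
Tree: B1–B2, B1–B3, B2–B4, B4–B5
The largest bag has 3 vertices, giving width 2; this decomposition certifies tw(G) ≤ 2. For the lower bound, the 3 vertices {b, c, d} are pairwise adjacent, and any tree decomposition puts a clique entirely inside one bag — forcing width ≥ 2. Hence tw(G) = 2 exactly.

2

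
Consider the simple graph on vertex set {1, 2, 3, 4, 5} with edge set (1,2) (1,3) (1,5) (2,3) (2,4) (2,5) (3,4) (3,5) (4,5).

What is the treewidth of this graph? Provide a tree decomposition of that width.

Treewidth 3.
Bags: B1 = {2, 3, 4, 5}  B2 = {1, 2, 3, 5}
Tree: B1–B2

Every bag has size at most 4, so the width is 4 − 1 = 3 and tw(G) ≤ 3. Conversely, {1, 2, 3, 5} is a clique of size 4, and the vertices of any clique must share a bag in every tree decomposition; so some bag has ≥ 4 vertices and tw(G) ≥ 3. Combining the bounds, tw(G) = 3.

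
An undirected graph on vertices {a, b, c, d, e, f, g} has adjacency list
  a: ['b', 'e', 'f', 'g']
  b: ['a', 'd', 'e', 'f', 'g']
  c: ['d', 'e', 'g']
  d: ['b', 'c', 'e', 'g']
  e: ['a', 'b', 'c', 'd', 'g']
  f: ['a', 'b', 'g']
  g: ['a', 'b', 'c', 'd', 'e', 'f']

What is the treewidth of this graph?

3

A width-3 tree decomposition is:
Bags: B1 = {a, b, f, g}  B2 = {a, b, e, g}  B3 = {b, d, e, g}  B4 = {c, d, e, g}
Tree: B1–B2, B2–B3, B3–B4
Every bag has size at most 4, so the width is 4 − 1 = 3 and tw(G) ≤ 3. For the lower bound, the 4 vertices {c, d, e, g} are pairwise adjacent, and any tree decomposition puts a clique entirely inside one bag — forcing width ≥ 3. Combining the bounds, tw(G) = 3.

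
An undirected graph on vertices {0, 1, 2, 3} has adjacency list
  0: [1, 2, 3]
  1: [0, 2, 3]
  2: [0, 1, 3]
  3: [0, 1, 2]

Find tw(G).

A width-3 tree decomposition is:
Bags: B1 = {0, 1, 2, 3}
Tree: (single bag)
A single bag containing all 4 vertices is trivially a valid decomposition of width 3. On the other hand G contains the 4-clique {0, 1, 2, 3}. A clique must lie in a single bag of any decomposition, so no decomposition can have width below 3. Hence tw(G) = 3 exactly.

3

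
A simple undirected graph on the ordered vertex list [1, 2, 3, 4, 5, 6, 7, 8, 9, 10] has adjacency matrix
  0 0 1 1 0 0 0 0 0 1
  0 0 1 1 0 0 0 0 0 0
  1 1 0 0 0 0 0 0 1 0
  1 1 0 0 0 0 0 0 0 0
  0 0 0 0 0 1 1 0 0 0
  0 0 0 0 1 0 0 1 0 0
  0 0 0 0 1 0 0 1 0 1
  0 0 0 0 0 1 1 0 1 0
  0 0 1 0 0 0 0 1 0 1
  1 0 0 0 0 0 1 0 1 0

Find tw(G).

A width-2 tree decomposition is:
Bags: B1 = {1, 2, 4}  B2 = {1, 2, 3}  B3 = {1, 3, 10}  B4 = {3, 9, 10}  B5 = {7, 9, 10}  B6 = {7, 8, 9}  B7 = {5, 7, 8}  B8 = {5, 6, 8}
Tree: B1–B2, B2–B3, B3–B4, B4–B5, B5–B6, B6–B7, B7–B8
The largest bag has 3 vertices, giving width 2; this decomposition certifies tw(G) ≤ 2. For the lower bound, G contains the cycle 4–2–3–1–4, so G is not a forest; only forests have treewidth ≤ 1, hence tw(G) ≥ 2. Hence tw(G) = 2 exactly.

2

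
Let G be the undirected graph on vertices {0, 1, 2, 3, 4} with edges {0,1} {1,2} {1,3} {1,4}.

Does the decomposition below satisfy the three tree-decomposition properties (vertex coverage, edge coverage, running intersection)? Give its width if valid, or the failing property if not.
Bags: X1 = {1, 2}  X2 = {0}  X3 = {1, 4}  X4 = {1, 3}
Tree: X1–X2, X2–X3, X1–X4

No — edge (1,0) lies in no bag.

A tree decomposition must satisfy three properties: every vertex lies in some bag; for every edge, both endpoints lie together in some bag; and for every vertex, the bags containing it form a connected subtree. Here edge (1,0) lies in no bag, so the decomposition is invalid.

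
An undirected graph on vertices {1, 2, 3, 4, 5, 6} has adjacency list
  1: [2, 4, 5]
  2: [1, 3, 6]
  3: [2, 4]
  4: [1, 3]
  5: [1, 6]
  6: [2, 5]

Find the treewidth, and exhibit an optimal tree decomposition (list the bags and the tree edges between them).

Treewidth 2.
Bags: B1 = {2, 3, 4}  B2 = {1, 2, 4}  B3 = {1, 2, 6}  B4 = {1, 5, 6}
Tree: B1–B2, B2–B3, B3–B4

Each bag holds 3 vertices, so the decomposition has width 2, which upper-bounds the treewidth. Since 3–4–1–2–3 is a cycle in G, G is not acyclic. Forests are exactly the graphs of treewidth ≤ 1, so tw(G) ≥ 2. Hence tw(G) = 2 exactly.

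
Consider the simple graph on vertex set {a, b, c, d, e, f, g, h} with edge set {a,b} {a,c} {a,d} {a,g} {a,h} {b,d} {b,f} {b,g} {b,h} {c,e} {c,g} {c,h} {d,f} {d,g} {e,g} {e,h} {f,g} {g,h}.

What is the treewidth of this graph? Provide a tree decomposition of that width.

Treewidth 3.
One optimal decomposition is:
Bags: B1 = {a, b, g, h}  B2 = {a, b, d, g}  B3 = {a, c, g, h}  B4 = {c, e, g, h}  B5 = {b, d, f, g}
Tree: B1–B2, B1–B3, B3–B4, B2–B5

Each bag holds 4 vertices, so the decomposition has width 3, which upper-bounds the treewidth. Conversely, {a, b, d, g} is a clique of size 4, and the vertices of any clique must share a bag in every tree decomposition; so some bag has ≥ 4 vertices and tw(G) ≥ 3. Therefore the treewidth is 3.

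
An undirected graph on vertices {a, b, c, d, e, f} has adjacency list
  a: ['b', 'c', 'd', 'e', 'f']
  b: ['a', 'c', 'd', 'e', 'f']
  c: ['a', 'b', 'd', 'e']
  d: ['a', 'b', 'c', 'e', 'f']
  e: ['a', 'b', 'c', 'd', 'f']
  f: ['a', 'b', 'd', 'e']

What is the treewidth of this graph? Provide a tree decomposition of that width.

Treewidth 4.
Bags: B1 = {a, b, c, d, e}  B2 = {a, b, d, e, f}
Tree: B1–B2

Every bag has size at most 5, so the width is 5 − 1 = 4 and tw(G) ≤ 4. On the other hand G contains the 5-clique {a, b, c, d, e}. A clique must lie in a single bag of any decomposition, so no decomposition can have width below 4. Hence tw(G) = 4 exactly.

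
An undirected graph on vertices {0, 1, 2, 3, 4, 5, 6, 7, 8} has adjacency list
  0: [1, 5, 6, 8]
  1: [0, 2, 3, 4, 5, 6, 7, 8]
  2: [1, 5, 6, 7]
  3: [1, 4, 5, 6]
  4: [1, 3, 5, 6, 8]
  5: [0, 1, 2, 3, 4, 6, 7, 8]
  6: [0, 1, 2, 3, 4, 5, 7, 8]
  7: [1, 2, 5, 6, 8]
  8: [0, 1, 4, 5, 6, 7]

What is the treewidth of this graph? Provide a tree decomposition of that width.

Treewidth 4.
One such decomposition:
Bags: B1 = {1, 4, 5, 6, 8}  B2 = {1, 3, 4, 5, 6}  B3 = {1, 5, 6, 7, 8}  B4 = {0, 1, 5, 6, 8}  B5 = {1, 2, 5, 6, 7}
Tree: B1–B2, B1–B3, B3–B4, B3–B5

Each bag holds 5 vertices, so the decomposition has width 4, which upper-bounds the treewidth. For the lower bound, the 5 vertices {0, 1, 5, 6, 8} are pairwise adjacent, and any tree decomposition puts a clique entirely inside one bag — forcing width ≥ 4. Combining the bounds, tw(G) = 4.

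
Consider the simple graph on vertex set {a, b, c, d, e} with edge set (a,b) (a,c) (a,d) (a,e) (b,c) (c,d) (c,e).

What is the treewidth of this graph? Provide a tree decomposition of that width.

Treewidth 2.
One optimal decomposition is:
Bags: B1 = {a, c, e}  B2 = {a, b, c}  B3 = {a, c, d}
Tree: B1–B2, B2–B3

Every bag has size at most 3, so the width is 3 − 1 = 2 and tw(G) ≤ 2. For the lower bound, the 3 vertices {a, c, d} are pairwise adjacent, and any tree decomposition puts a clique entirely inside one bag — forcing width ≥ 2. The upper and lower bounds meet at 2, so that is the treewidth.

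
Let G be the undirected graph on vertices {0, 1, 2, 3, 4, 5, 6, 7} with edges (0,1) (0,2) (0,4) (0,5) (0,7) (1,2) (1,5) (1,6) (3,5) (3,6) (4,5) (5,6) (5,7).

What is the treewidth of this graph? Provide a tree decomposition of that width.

Treewidth 2.
One optimal decomposition is:
Bags: B1 = {0, 1, 5}  B2 = {0, 5, 7}  B3 = {0, 1, 2}  B4 = {1, 5, 6}  B5 = {0, 4, 5}  B6 = {3, 5, 6}
Tree: B1–B2, B1–B3, B1–B4, B1–B5, B4–B6

Each bag holds 3 vertices, so the decomposition has width 2, which upper-bounds the treewidth. For the lower bound, the 3 vertices {0, 1, 2} are pairwise adjacent, and any tree decomposition puts a clique entirely inside one bag — forcing width ≥ 2. Combining the bounds, tw(G) = 2.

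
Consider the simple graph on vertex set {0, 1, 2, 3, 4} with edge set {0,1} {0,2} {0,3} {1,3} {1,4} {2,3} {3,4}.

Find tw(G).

2

A width-2 tree decomposition is:
Bags: B1 = {0, 1, 3}  B2 = {1, 3, 4}  B3 = {0, 2, 3}
Tree: B1–B2, B1–B3
The largest bag has 3 vertices, giving width 2; this decomposition certifies tw(G) ≤ 2. On the other hand G contains the 3-clique {0, 1, 3}. A clique must lie in a single bag of any decomposition, so no decomposition can have width below 2. The upper and lower bounds meet at 2, so that is the treewidth.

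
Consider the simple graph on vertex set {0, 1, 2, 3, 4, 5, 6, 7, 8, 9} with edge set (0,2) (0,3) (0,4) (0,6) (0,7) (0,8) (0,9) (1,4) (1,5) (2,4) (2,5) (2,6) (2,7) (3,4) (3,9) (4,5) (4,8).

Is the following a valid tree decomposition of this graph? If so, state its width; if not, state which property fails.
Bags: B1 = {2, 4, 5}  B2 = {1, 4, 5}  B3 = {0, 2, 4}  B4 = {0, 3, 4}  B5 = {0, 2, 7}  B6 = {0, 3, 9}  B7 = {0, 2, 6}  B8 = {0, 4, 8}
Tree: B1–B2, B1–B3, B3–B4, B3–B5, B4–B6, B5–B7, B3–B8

Yes; width 2.

Vertex coverage: the bags together contain {0, 1, 2, 3, 4, 5, 6, 7, 8, 9}, the full vertex set. Edge coverage: each edge of G has both endpoints in at least one bag. Running intersection: for every vertex, the bags containing it form a connected subtree. All three properties hold, so this is a valid tree decomposition of width max|bag| − 1 = 2, and hence tw(G) ≤ 2.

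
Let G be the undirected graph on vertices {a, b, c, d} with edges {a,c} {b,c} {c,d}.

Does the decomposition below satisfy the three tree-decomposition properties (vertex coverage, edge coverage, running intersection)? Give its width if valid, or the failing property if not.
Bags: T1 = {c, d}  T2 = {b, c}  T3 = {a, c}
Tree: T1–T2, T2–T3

Yes; width 1.

Every vertex of G appears in some bag (union = {a, b, c, d}); every edge is covered by a bag; and for each vertex v the set of bags containing v is connected in the bag tree. The decomposition is therefore valid. The largest bag has 2 vertices, so the width is 1.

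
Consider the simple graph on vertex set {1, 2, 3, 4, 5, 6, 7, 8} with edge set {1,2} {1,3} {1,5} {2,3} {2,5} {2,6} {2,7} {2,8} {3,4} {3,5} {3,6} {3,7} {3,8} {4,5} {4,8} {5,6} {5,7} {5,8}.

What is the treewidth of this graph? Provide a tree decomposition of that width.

Treewidth 3.
One such decomposition:
Bags: B1 = {2, 3, 5, 8}  B2 = {2, 3, 5, 7}  B3 = {3, 4, 5, 8}  B4 = {2, 3, 5, 6}  B5 = {1, 2, 3, 5}
Tree: B1–B2, B1–B3, B2–B4, B4–B5

Each bag holds 4 vertices, so the decomposition has width 3, which upper-bounds the treewidth. On the other hand G contains the 4-clique {2, 3, 5, 8}. A clique must lie in a single bag of any decomposition, so no decomposition can have width below 3. Combining the bounds, tw(G) = 3.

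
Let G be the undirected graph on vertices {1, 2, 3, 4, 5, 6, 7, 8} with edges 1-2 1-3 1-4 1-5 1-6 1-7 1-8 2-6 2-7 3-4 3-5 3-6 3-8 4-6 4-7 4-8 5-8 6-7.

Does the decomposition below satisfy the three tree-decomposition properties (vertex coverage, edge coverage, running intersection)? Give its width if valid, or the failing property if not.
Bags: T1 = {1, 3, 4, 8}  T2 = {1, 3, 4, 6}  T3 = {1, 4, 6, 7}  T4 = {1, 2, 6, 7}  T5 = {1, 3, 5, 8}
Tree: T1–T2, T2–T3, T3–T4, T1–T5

Vertex coverage: the bags together contain {1, 2, 3, 4, 5, 6, 7, 8}, the full vertex set. Edge coverage: each edge of G has both endpoints in at least one bag. Running intersection: for every vertex, the bags containing it form a connected subtree. All three properties hold, so this is a valid tree decomposition of width max|bag| − 1 = 3, and hence tw(G) ≤ 3.

Yes; width 3.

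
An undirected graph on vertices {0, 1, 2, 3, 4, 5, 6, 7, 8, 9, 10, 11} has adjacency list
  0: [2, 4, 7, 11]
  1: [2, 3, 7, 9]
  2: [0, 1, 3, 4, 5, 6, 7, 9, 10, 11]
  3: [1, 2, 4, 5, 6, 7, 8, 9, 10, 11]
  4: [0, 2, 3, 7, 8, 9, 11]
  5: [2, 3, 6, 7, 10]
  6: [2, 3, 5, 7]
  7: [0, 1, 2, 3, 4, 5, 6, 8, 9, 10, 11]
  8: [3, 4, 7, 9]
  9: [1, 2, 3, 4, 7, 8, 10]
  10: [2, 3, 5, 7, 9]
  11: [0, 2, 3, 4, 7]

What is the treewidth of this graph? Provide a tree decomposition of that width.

Treewidth 4.
One such decomposition:
Bags: B1 = {1, 2, 3, 7, 9}  B2 = {2, 3, 4, 7, 9}  B3 = {3, 4, 7, 8, 9}  B4 = {2, 3, 7, 9, 10}  B5 = {2, 3, 5, 7, 10}  B6 = {2, 3, 5, 6, 7}  B7 = {2, 3, 4, 7, 11}  B8 = {0, 2, 4, 7, 11}
Tree: B1–B2, B2–B3, B1–B4, B4–B5, B5–B6, B2–B7, B7–B8

The largest bag has 5 vertices, giving width 4; this decomposition certifies tw(G) ≤ 4. For the lower bound, the 5 vertices {3, 4, 7, 8, 9} are pairwise adjacent, and any tree decomposition puts a clique entirely inside one bag — forcing width ≥ 4. Combining the bounds, tw(G) = 4.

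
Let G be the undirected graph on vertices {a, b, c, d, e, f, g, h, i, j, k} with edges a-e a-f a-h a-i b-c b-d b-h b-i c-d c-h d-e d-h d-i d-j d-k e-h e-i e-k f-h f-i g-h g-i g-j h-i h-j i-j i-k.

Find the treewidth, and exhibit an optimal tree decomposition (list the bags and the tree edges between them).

The largest bag has 4 vertices, giving width 3; this decomposition certifies tw(G) ≤ 3. On the other hand G contains the 4-clique {b, c, d, h}. A clique must lie in a single bag of any decomposition, so no decomposition can have width below 3. Therefore the treewidth is 3.

Treewidth 3.
Bags: B1 = {b, d, h, i}  B2 = {d, e, h, i}  B3 = {b, c, d, h}  B4 = {a, e, h, i}  B5 = {d, e, i, k}  B6 = {a, f, h, i}  B7 = {d, h, i, j}  B8 = {g, h, i, j}
Tree: B1–B2, B1–B3, B2–B4, B2–B5, B4–B6, B1–B7, B7–B8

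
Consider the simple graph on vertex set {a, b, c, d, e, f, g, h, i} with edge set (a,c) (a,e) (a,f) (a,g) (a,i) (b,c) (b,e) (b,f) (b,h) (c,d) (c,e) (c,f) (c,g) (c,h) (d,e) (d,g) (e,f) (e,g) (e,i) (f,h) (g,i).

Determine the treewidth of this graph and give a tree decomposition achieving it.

The largest bag has 4 vertices, giving width 3; this decomposition certifies tw(G) ≤ 3. On the other hand G contains the 4-clique {c, d, e, g}. A clique must lie in a single bag of any decomposition, so no decomposition can have width below 3. Combining the bounds, tw(G) = 3.

Treewidth 3.
One optimal decomposition is:
Bags: B1 = {a, e, g, i}  B2 = {a, c, e, g}  B3 = {a, c, e, f}  B4 = {b, c, e, f}  B5 = {b, c, f, h}  B6 = {c, d, e, g}
Tree: B1–B2, B2–B3, B3–B4, B4–B5, B2–B6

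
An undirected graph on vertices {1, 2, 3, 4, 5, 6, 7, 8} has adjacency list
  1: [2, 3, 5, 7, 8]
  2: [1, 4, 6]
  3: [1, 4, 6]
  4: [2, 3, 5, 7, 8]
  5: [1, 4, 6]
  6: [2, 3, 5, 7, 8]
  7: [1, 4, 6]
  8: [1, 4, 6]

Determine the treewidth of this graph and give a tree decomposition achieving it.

Treewidth 3.
One optimal decomposition is:
Bags: B1 = {1, 4, 6, 7}  B2 = {1, 4, 5, 6}  B3 = {1, 3, 4, 6}  B4 = {1, 2, 4, 6}  B5 = {1, 4, 6, 8}
Tree: B1–B2, B2–B3, B3–B4, B4–B5

Each bag holds 4 vertices, so the decomposition has width 3, which upper-bounds the treewidth. For the lower bound: the 4 vertex sets {6,7}, {1,5}, {4}, {3} are disjoint, each induces a connected subgraph, and every pair is joined by at least one edge of G. Contracting each set to a single vertex therefore yields K_{4} as a minor, and since treewidth is minor-monotone, tw(G) ≥ tw(K_{4}) = 3. Hence tw(G) = 3 exactly.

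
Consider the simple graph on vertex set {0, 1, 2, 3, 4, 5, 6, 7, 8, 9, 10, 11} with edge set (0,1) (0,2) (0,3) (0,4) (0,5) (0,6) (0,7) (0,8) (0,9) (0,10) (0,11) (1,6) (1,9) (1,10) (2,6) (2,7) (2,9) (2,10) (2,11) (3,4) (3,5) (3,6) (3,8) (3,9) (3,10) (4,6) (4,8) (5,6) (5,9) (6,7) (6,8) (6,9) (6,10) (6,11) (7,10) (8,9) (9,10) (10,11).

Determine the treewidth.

4

A width-4 tree decomposition is:
Bags: B1 = {0, 3, 6, 8, 9}  B2 = {0, 3, 6, 9, 10}  B3 = {0, 2, 6, 9, 10}  B4 = {0, 2, 6, 10, 11}  B5 = {0, 3, 5, 6, 9}  B6 = {0, 3, 4, 6, 8}  B7 = {0, 1, 6, 9, 10}  B8 = {0, 2, 6, 7, 10}
Tree: B1–B2, B2–B3, B3–B4, B2–B5, B1–B6, B2–B7, B3–B8
Each bag holds 5 vertices, so the decomposition has width 4, which upper-bounds the treewidth. On the other hand G contains the 5-clique {0, 1, 6, 9, 10}. A clique must lie in a single bag of any decomposition, so no decomposition can have width below 4. Therefore the treewidth is 4.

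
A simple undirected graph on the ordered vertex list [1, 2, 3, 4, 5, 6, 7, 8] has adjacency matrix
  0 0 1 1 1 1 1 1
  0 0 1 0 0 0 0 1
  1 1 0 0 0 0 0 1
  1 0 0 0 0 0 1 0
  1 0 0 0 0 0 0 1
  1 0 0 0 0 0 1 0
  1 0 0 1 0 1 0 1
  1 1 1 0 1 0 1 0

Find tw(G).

2

A width-2 tree decomposition is:
Bags: B1 = {1, 3, 8}  B2 = {1, 7, 8}  B3 = {1, 6, 7}  B4 = {1, 5, 8}  B5 = {2, 3, 8}  B6 = {1, 4, 7}
Tree: B1–B2, B2–B3, B2–B4, B1–B5, B3–B6
The largest bag has 3 vertices, giving width 2; this decomposition certifies tw(G) ≤ 2. For the lower bound, the 3 vertices {1, 3, 8} are pairwise adjacent, and any tree decomposition puts a clique entirely inside one bag — forcing width ≥ 2. The upper and lower bounds meet at 2, so that is the treewidth.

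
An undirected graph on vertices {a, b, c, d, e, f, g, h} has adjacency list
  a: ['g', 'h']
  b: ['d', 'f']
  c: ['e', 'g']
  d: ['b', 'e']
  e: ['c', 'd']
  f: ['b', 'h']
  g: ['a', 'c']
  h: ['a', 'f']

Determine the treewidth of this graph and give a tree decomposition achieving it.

Treewidth 2.
Bags: B1 = {b, f, h}  B2 = {b, d, h}  B3 = {d, e, h}  B4 = {c, e, h}  B5 = {c, g, h}  B6 = {a, g, h}
Tree: B1–B2, B2–B3, B3–B4, B4–B5, B5–B6

The largest bag has 3 vertices, giving width 2; this decomposition certifies tw(G) ≤ 2. Since h–f–b–d–e–c–g–a–h is a cycle in G, G is not acyclic. Forests are exactly the graphs of treewidth ≤ 1, so tw(G) ≥ 2. Combining the bounds, tw(G) = 2.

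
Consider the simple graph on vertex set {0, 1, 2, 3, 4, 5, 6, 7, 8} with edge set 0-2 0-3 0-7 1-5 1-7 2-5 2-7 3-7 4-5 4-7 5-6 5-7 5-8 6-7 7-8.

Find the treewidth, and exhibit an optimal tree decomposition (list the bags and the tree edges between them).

Treewidth 2.
One such decomposition:
Bags: B1 = {4, 5, 7}  B2 = {2, 5, 7}  B3 = {5, 6, 7}  B4 = {0, 2, 7}  B5 = {5, 7, 8}  B6 = {0, 3, 7}  B7 = {1, 5, 7}
Tree: B1–B2, B1–B3, B2–B4, B2–B5, B4–B6, B1–B7

The largest bag has 3 vertices, giving width 2; this decomposition certifies tw(G) ≤ 2. For the lower bound, the 3 vertices {0, 2, 7} are pairwise adjacent, and any tree decomposition puts a clique entirely inside one bag — forcing width ≥ 2. Combining the bounds, tw(G) = 2.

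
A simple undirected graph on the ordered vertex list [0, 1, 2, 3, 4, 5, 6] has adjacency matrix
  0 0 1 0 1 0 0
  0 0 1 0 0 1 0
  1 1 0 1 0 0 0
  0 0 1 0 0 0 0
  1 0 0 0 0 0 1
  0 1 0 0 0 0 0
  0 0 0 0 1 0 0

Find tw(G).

A width-1 tree decomposition is:
Bags: B1 = {1, 5}  B2 = {1, 2}  B3 = {0, 2}  B4 = {2, 3}  B5 = {0, 4}  B6 = {4, 6}
Tree: B1–B2, B2–B3, B2–B4, B3–B5, B5–B6
Every bag has size at most 2, so the width is 2 − 1 = 1 and tw(G) ≤ 1. Any graph with an edge has treewidth ≥ 1, and G has the edge 5–1. Hence tw(G) = 1 exactly.

1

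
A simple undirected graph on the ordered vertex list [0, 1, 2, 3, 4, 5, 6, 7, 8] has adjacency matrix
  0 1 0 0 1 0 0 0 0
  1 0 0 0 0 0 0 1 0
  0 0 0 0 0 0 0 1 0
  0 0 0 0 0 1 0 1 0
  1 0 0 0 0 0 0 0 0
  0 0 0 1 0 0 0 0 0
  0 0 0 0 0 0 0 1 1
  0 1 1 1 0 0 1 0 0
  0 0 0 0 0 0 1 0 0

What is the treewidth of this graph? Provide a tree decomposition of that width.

Each bag holds 2 vertices, so the decomposition has width 1, which upper-bounds the treewidth. Since G has at least one edge (e.g. 7–6), it is not an edgeless graph, so tw(G) ≥ 1. Therefore the treewidth is 1.

Treewidth 1.
One optimal decomposition is:
Bags: B1 = {6, 7}  B2 = {1, 7}  B3 = {6, 8}  B4 = {0, 1}  B5 = {3, 7}  B6 = {0, 4}  B7 = {3, 5}  B8 = {2, 7}
Tree: B1–B2, B1–B3, B2–B4, B1–B5, B4–B6, B5–B7, B2–B8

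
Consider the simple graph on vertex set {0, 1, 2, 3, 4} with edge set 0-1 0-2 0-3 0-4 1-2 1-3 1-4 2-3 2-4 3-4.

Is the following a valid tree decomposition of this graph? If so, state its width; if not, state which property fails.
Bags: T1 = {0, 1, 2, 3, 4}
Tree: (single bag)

Vertex coverage: the bags together contain {0, 1, 2, 3, 4}, the full vertex set. Edge coverage: each edge of G has both endpoints in at least one bag. Running intersection: for every vertex, the bags containing it form a connected subtree. All three properties hold, so this is a valid tree decomposition of width max|bag| − 1 = 4, and hence tw(G) ≤ 4.

Yes; width 4.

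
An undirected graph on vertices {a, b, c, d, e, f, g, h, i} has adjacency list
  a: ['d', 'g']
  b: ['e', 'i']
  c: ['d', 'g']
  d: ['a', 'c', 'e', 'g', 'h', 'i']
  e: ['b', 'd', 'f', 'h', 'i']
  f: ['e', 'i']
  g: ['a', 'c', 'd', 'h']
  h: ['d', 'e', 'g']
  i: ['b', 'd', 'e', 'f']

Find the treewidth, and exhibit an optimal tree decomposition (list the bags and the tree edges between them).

Treewidth 2.
Bags: B1 = {d, e, i}  B2 = {d, e, h}  B3 = {e, f, i}  B4 = {d, g, h}  B5 = {b, e, i}  B6 = {a, d, g}  B7 = {c, d, g}
Tree: B1–B2, B1–B3, B2–B4, B1–B5, B4–B6, B4–B7

The largest bag has 3 vertices, giving width 2; this decomposition certifies tw(G) ≤ 2. Conversely, {d, g, h} is a clique of size 3, and the vertices of any clique must share a bag in every tree decomposition; so some bag has ≥ 3 vertices and tw(G) ≥ 2. The upper and lower bounds meet at 2, so that is the treewidth.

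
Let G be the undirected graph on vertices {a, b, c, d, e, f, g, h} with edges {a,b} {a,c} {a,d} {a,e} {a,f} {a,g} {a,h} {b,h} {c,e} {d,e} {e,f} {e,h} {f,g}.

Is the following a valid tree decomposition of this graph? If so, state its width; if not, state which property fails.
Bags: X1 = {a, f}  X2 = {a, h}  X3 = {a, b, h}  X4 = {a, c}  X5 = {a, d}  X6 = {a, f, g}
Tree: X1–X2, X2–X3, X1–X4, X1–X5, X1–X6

A tree decomposition must satisfy three properties: every vertex lies in some bag; for every edge, both endpoints lie together in some bag; and for every vertex, the bags containing it form a connected subtree. Here vertex e appears in no bag, so the decomposition is invalid.

No — vertex e appears in no bag.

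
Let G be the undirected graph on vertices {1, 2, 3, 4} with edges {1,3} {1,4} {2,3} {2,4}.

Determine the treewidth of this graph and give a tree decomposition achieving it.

Each bag holds 3 vertices, so the decomposition has width 2, which upper-bounds the treewidth. Since 1–3–2–4–1 is a cycle in G, G is not acyclic. Forests are exactly the graphs of treewidth ≤ 1, so tw(G) ≥ 2. The upper and lower bounds meet at 2, so that is the treewidth.

Treewidth 2.
One such decomposition:
Bags: B1 = {1, 2, 3}  B2 = {1, 2, 4}
Tree: B1–B2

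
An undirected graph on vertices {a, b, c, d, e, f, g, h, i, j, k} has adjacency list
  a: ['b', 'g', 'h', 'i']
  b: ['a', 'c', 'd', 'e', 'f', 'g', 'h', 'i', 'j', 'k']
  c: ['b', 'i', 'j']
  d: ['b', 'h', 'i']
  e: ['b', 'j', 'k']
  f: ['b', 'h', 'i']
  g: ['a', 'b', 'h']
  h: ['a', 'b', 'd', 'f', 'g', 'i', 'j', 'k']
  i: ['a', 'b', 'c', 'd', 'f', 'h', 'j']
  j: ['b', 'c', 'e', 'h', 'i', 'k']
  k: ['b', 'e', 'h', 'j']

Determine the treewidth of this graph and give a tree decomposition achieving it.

Treewidth 3.
One optimal decomposition is:
Bags: B1 = {b, h, j, k}  B2 = {b, h, i, j}  B3 = {b, e, j, k}  B4 = {b, d, h, i}  B5 = {a, b, h, i}  B6 = {a, b, g, h}  B7 = {b, c, i, j}  B8 = {b, f, h, i}
Tree: B1–B2, B1–B3, B2–B4, B2–B5, B5–B6, B2–B7, B4–B8

Every bag has size at most 4, so the width is 4 − 1 = 3 and tw(G) ≤ 3. On the other hand G contains the 4-clique {b, e, j, k}. A clique must lie in a single bag of any decomposition, so no decomposition can have width below 3. Therefore the treewidth is 3.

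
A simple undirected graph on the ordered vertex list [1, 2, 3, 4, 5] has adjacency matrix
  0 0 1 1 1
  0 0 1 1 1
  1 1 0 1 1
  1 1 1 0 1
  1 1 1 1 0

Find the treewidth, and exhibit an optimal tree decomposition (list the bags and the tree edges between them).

Treewidth 3.
One such decomposition:
Bags: B1 = {1, 3, 4, 5}  B2 = {2, 3, 4, 5}
Tree: B1–B2

Every bag has size at most 4, so the width is 4 − 1 = 3 and tw(G) ≤ 3. On the other hand G contains the 4-clique {1, 3, 4, 5}. A clique must lie in a single bag of any decomposition, so no decomposition can have width below 3. The upper and lower bounds meet at 3, so that is the treewidth.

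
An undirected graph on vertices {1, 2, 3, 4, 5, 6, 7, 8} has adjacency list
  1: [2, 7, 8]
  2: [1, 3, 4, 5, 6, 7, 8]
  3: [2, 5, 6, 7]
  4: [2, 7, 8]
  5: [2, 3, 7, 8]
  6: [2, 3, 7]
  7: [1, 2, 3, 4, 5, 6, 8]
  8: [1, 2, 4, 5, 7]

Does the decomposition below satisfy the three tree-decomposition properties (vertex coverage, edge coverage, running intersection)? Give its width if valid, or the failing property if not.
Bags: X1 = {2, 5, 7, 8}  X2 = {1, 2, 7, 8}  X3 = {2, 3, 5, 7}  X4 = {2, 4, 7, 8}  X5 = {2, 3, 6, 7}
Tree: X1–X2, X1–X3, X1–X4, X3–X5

Every vertex of G appears in some bag (union = {1, 2, 3, 4, 5, 6, 7, 8}); every edge is covered by a bag; and for each vertex v the set of bags containing v is connected in the bag tree. The decomposition is therefore valid. The largest bag has 4 vertices, so the width is 3.

Yes; width 3.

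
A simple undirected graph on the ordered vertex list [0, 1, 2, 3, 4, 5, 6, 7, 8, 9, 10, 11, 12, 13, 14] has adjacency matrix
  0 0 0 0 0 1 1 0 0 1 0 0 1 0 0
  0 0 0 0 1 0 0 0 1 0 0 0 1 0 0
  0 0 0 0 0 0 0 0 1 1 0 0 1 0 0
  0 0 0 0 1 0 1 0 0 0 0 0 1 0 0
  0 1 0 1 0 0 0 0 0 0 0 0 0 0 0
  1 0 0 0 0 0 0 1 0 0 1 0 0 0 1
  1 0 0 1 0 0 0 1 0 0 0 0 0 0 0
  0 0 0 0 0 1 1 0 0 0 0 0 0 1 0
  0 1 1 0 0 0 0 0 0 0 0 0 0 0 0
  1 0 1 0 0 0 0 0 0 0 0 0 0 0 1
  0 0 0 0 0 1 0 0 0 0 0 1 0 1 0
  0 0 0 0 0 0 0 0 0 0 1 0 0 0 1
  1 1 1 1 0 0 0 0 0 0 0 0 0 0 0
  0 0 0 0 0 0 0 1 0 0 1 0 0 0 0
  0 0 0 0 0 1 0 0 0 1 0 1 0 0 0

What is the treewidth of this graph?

3

A width-3 tree decomposition is:
Bags: B1 = {1, 2, 4, 8}  B2 = {1, 2, 4, 12}  B3 = {2, 3, 4, 12}  B4 = {2, 3, 9, 12}  B5 = {0, 3, 9, 12}  B6 = {0, 3, 6, 9}  B7 = {0, 6, 9, 14}  B8 = {0, 5, 6, 14}  B9 = {5, 6, 7, 14}  B10 = {5, 7, 11, 14}  B11 = {5, 7, 10, 11}  B12 = {7, 10, 11, 13}
Tree: B1–B2, B2–B3, B3–B4, B4–B5, B5–B6, B6–B7, B7–B8, B8–B9, B9–B10, B10–B11, B11–B12
Every bag has size at most 4, so the width is 4 − 1 = 3 and tw(G) ≤ 3. For the lower bound: the 4 vertex sets {1,4,8}, {2}, {12}, {0,3,6,9} are disjoint, each induces a connected subgraph, and every pair is joined by at least one edge of G. Contracting each set to a single vertex therefore yields K_{4} as a minor, and since treewidth is minor-monotone, tw(G) ≥ tw(K_{4}) = 3. Therefore the treewidth is 3.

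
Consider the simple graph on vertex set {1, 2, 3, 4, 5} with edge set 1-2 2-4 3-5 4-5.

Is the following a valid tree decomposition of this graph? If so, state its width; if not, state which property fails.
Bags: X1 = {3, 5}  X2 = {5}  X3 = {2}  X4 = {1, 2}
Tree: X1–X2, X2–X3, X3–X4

No — vertex 4 appears in no bag.

A tree decomposition must satisfy three properties: every vertex lies in some bag; for every edge, both endpoints lie together in some bag; and for every vertex, the bags containing it form a connected subtree. Here vertex 4 appears in no bag, so the decomposition is invalid.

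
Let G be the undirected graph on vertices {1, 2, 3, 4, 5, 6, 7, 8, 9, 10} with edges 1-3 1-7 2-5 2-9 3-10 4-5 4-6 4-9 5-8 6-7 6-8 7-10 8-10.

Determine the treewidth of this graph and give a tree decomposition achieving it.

Treewidth 2.
One optimal decomposition is:
Bags: B1 = {1, 3, 7}  B2 = {3, 7, 10}  B3 = {6, 7, 10}  B4 = {6, 8, 10}  B5 = {4, 6, 8}  B6 = {4, 5, 8}  B7 = {4, 5, 9}  B8 = {2, 5, 9}
Tree: B1–B2, B2–B3, B3–B4, B4–B5, B5–B6, B6–B7, B7–B8

Every bag has size at most 3, so the width is 3 − 1 = 2 and tw(G) ≤ 2. Since 1–3–10–7–1 is a cycle in G, G is not acyclic. Forests are exactly the graphs of treewidth ≤ 1, so tw(G) ≥ 2. Hence tw(G) = 2 exactly.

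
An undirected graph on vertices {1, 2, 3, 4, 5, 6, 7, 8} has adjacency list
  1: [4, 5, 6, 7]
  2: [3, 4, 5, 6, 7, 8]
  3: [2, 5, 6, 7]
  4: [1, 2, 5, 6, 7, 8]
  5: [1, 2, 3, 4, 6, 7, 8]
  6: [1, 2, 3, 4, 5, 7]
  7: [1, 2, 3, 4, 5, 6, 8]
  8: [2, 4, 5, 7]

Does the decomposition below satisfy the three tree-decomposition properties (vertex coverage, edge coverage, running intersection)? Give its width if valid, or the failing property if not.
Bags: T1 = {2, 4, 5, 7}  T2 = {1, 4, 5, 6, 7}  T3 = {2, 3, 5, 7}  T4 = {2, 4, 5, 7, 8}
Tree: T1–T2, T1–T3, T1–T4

A tree decomposition must satisfy three properties: every vertex lies in some bag; for every edge, both endpoints lie together in some bag; and for every vertex, the bags containing it form a connected subtree. Here edge (6,2) lies in no bag, so the decomposition is invalid.

No — edge (6,2) lies in no bag.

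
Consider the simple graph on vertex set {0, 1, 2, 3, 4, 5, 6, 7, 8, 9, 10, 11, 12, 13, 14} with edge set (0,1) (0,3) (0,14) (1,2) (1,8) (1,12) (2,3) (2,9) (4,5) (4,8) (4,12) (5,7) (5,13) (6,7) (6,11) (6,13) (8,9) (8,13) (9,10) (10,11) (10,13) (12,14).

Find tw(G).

A width-3 tree decomposition is:
Bags: B1 = {0, 2, 3, 14}  B2 = {0, 1, 2, 14}  B3 = {1, 2, 12, 14}  B4 = {1, 2, 9, 12}  B5 = {1, 8, 9, 12}  B6 = {4, 8, 9, 12}  B7 = {4, 8, 9, 10}  B8 = {4, 8, 10, 13}  B9 = {4, 5, 10, 13}  B10 = {5, 10, 11, 13}  B11 = {5, 6, 11, 13}  B12 = {5, 6, 7, 11}
Tree: B1–B2, B2–B3, B3–B4, B4–B5, B5–B6, B6–B7, B7–B8, B8–B9, B9–B10, B10–B11, B11–B12
Each bag holds 4 vertices, so the decomposition has width 3, which upper-bounds the treewidth. For the lower bound: the 4 vertex sets {0,3,14}, {2}, {1}, {4,8,9,12} are disjoint, each induces a connected subgraph, and every pair is joined by at least one edge of G. Contracting each set to a single vertex therefore yields K_{4} as a minor, and since treewidth is minor-monotone, tw(G) ≥ tw(K_{4}) = 3. The upper and lower bounds meet at 3, so that is the treewidth.

3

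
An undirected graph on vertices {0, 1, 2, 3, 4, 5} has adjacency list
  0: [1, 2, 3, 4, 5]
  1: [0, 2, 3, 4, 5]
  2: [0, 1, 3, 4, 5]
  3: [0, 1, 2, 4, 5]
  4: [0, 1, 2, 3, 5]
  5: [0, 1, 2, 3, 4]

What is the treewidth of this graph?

A width-5 tree decomposition is:
Bags: B1 = {0, 1, 2, 3, 4, 5}
Tree: (single bag)
With just one bag of size 6, the width is 6 − 1 = 5, so tw(G) ≤ 5. On the other hand G contains the 6-clique {0, 1, 2, 3, 4, 5}. A clique must lie in a single bag of any decomposition, so no decomposition can have width below 5. The upper and lower bounds meet at 5, so that is the treewidth.

5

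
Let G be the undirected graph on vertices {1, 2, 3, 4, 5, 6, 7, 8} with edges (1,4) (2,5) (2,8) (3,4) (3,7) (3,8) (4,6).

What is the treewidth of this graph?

A width-1 tree decomposition is:
Bags: B1 = {2, 8}  B2 = {3, 8}  B3 = {3, 7}  B4 = {3, 4}  B5 = {1, 4}  B6 = {2, 5}  B7 = {4, 6}
Tree: B1–B2, B2–B3, B3–B4, B4–B5, B1–B6, B5–B7
The largest bag has 2 vertices, giving width 1; this decomposition certifies tw(G) ≤ 1. Since G has at least one edge (e.g. 2–8), it is not an edgeless graph, so tw(G) ≥ 1. Hence tw(G) = 1 exactly.

1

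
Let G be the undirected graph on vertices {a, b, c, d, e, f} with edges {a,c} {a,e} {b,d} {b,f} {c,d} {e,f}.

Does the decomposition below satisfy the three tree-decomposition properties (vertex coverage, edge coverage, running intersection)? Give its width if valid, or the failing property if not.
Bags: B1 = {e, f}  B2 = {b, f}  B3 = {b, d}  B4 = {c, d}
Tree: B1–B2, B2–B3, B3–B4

No — vertex a appears in no bag.

A tree decomposition must satisfy three properties: every vertex lies in some bag; for every edge, both endpoints lie together in some bag; and for every vertex, the bags containing it form a connected subtree. Here vertex a appears in no bag, so the decomposition is invalid.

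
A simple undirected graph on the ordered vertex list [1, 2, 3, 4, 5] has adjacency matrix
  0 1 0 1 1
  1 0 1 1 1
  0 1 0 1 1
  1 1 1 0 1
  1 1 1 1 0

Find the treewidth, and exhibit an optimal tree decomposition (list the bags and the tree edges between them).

Treewidth 3.
One optimal decomposition is:
Bags: B1 = {2, 3, 4, 5}  B2 = {1, 2, 4, 5}
Tree: B1–B2

Every bag has size at most 4, so the width is 4 − 1 = 3 and tw(G) ≤ 3. For the lower bound, the 4 vertices {1, 2, 4, 5} are pairwise adjacent, and any tree decomposition puts a clique entirely inside one bag — forcing width ≥ 3. Hence tw(G) = 3 exactly.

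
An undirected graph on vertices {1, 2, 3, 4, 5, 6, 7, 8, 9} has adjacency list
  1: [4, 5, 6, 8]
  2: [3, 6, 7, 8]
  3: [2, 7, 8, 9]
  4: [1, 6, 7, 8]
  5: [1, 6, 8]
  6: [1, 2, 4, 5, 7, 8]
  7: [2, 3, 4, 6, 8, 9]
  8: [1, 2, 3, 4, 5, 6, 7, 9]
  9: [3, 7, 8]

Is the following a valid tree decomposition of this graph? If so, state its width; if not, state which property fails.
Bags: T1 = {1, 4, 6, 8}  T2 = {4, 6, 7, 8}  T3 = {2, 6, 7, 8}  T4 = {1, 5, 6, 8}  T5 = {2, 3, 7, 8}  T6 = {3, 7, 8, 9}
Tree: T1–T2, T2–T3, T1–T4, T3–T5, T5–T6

Yes; width 3.

Every vertex of G appears in some bag (union = {1, 2, 3, 4, 5, 6, 7, 8, 9}); every edge is covered by a bag; and for each vertex v the set of bags containing v is connected in the bag tree. The decomposition is therefore valid. The largest bag has 4 vertices, so the width is 3.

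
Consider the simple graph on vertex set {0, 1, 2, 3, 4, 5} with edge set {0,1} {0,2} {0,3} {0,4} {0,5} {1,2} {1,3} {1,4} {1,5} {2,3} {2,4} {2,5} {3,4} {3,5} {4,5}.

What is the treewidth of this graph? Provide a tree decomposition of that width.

With just one bag of size 6, the width is 6 − 1 = 5, so tw(G) ≤ 5. On the other hand G contains the 6-clique {0, 1, 2, 3, 4, 5}. A clique must lie in a single bag of any decomposition, so no decomposition can have width below 5. Hence tw(G) = 5 exactly.

Treewidth 5.
Bags: B1 = {0, 1, 2, 3, 4, 5}
Tree: (single bag)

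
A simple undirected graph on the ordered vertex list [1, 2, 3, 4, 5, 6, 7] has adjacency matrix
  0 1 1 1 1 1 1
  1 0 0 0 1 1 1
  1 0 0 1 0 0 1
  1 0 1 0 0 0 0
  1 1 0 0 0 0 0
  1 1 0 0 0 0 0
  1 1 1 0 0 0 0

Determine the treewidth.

A width-2 tree decomposition is:
Bags: B1 = {1, 2, 7}  B2 = {1, 2, 6}  B3 = {1, 3, 7}  B4 = {1, 3, 4}  B5 = {1, 2, 5}
Tree: B1–B2, B1–B3, B3–B4, B1–B5
The largest bag has 3 vertices, giving width 2; this decomposition certifies tw(G) ≤ 2. For the lower bound, the 3 vertices {1, 2, 5} are pairwise adjacent, and any tree decomposition puts a clique entirely inside one bag — forcing width ≥ 2. Therefore the treewidth is 2.

2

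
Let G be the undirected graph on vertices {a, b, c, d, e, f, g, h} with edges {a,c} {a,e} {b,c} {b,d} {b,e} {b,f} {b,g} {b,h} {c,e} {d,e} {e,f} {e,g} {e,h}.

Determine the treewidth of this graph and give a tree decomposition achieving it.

Treewidth 2.
One optimal decomposition is:
Bags: B1 = {b, d, e}  B2 = {b, e, f}  B3 = {b, e, g}  B4 = {b, c, e}  B5 = {b, e, h}  B6 = {a, c, e}
Tree: B1–B2, B2–B3, B1–B4, B3–B5, B4–B6

The largest bag has 3 vertices, giving width 2; this decomposition certifies tw(G) ≤ 2. For the lower bound, the 3 vertices {a, c, e} are pairwise adjacent, and any tree decomposition puts a clique entirely inside one bag — forcing width ≥ 2. The upper and lower bounds meet at 2, so that is the treewidth.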